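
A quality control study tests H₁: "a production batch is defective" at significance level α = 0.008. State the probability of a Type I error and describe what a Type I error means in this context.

P(Type I error) = α = 0.008. A Type I error is rejecting H₀ when H₀ is actually true (false positive) — here, concluding that a production batch is defective when in fact this is not the case. Consequence: scrapping a good batch — wasted material and cost for no reason.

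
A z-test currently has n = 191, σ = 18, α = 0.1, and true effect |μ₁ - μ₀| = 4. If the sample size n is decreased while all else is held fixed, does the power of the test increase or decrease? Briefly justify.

Power decreases: a smaller n inflates the standard error σ/√n, pulling the sampling distribution under H₁ back toward the critical value.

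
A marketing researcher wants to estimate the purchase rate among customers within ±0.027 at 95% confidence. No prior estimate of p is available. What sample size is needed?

Conservative approach: use p = 0.5 (maximizes p(1-p) = 0.25). n = z²(0.25)/E² = 1.96²×0.25/0.027² = 1317.4 → n = 1318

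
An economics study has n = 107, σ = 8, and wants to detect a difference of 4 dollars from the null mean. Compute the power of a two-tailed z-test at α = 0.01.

SE = σ/√n = 8/√107 = 0.773. Non-centrality λ = d/SE = 4/0.773 = 5.172. Power ≈ Φ(λ - z_{α/2}) = Φ(5.172 - 2.576) = Φ(2.596) = 0.995.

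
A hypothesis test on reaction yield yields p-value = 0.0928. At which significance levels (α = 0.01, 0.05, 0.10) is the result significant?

p = 0.0928. Significant at: α = 0.1.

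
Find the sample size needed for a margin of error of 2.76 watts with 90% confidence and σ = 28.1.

n = (z*σ/E)² = (1.645×28.1/2.76)² = 280.5 → n = 281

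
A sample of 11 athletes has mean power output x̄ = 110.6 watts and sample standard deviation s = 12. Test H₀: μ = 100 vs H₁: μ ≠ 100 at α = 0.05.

t = (x̄ - μ₀)/(s/√n) = (110.6 - 100)/(12/√11) = 2.93. df = 10, critical t = ±2.228. Reject H₀.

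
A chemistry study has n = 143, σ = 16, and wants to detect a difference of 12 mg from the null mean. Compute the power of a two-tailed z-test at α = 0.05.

SE = σ/√n = 16/√143 = 1.338. Non-centrality λ = d/SE = 12/1.338 = 8.969. Power ≈ Φ(λ - z_{α/2}) = Φ(8.969 - 1.96) = Φ(7.009) = 1.0.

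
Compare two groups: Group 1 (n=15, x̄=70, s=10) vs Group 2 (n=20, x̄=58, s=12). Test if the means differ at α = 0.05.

Pooled sp = 11.2. t = 3.138, df = 33. Critical t = ±2.035. Reject H₀.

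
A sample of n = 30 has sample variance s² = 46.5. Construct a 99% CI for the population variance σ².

df = 29. χ²_{0.005} = 52.336, χ²_{0.995} = 13.121. CI for σ² = ((n-1)s²/χ²_{α/2}, (n-1)s²/χ²_{1-α/2}) = (29·46.5/52.336, 29·46.5/13.121) = (25.77, 102.77)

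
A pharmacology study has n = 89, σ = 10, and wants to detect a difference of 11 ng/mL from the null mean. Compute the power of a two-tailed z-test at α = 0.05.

SE = σ/√n = 10/√89 = 1.06. Non-centrality λ = d/SE = 11/1.06 = 10.377. Power ≈ Φ(λ - z_{α/2}) = Φ(10.377 - 1.96) = Φ(8.417) = 1.0.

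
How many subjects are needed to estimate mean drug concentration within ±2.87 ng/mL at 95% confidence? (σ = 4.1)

n = (z*σ/E)² = (1.96×4.1/2.87)² = 7.8 → n = 8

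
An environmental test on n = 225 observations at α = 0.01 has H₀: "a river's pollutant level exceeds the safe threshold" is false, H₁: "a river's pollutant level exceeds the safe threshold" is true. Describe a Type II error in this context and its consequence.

Type II error: failing to reject H₀ when it is false — concluding that a river's pollutant level exceeds the safe threshold is not supported when in fact it is. Consequence: allowing unsafe pollution to continue.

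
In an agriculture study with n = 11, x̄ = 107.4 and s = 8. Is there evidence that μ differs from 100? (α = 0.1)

t = (x̄ - μ₀)/(s/√n) = (107.4 - 100)/(8/√11) = 3.068. df = 10, critical t = ±1.812. Reject H₀.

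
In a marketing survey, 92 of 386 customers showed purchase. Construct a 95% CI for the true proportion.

p̂ = 0.238. CI = p̂ ± z*√(p̂(1-p̂)/n) = (0.196, 0.281)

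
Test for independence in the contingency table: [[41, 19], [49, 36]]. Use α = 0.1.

χ² = 1.706. df = 1, critical = 2.706. Fail to reject H₀. No evidence of dependence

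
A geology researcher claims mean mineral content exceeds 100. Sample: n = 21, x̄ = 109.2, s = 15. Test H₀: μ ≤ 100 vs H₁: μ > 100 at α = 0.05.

t = (109.2 - 100)/(15/√21) = 2.811, df = 20. Critical t = 1.725. Reject H₀.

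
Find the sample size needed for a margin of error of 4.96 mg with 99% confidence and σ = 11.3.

n = (z*σ/E)² = (2.576×11.3/4.96)² = 34.4 → n = 35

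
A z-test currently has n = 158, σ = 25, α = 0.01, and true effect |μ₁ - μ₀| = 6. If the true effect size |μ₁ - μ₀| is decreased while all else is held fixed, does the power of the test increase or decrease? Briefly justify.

Power decreases: a smaller true effect decreases the non-centrality λ = |μ₁ - μ₀|/(σ/√n).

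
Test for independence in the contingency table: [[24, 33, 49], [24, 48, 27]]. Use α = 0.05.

χ² = 8.918. df = 2, critical = 5.991. Reject H₀. Variables are dependent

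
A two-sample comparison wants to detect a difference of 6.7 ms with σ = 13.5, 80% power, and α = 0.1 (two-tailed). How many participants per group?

n per group = 2(z_α/2 + z_β)²σ²/d² = 2×(1.645 + 0.84)²×13.5²/6.7² = 50.1 → n = 51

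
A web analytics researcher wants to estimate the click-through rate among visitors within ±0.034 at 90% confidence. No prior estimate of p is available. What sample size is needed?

Conservative approach: use p = 0.5 (maximizes p(1-p) = 0.25). n = z²(0.25)/E² = 1.645²×0.25/0.034² = 585.2 → n = 586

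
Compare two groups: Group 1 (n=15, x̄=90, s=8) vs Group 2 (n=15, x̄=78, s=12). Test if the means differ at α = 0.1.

Pooled sp = 10.2. t = 3.223, df = 28. Critical t = ±1.701. Reject H₀.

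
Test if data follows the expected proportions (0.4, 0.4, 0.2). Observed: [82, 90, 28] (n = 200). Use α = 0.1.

Expected: [80.0, 80.0, 40.0]. χ² = 4.9. df = 2, critical = 4.605. Reject H₀.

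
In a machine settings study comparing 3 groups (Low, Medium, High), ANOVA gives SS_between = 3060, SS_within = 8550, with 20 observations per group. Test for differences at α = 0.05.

df_between = 2, df_within = 57. F = MS_between/MS_within = 1530.0/150.0 = 10.2. F_crit ≈ 3.159. Reject H₀. At least one mean differs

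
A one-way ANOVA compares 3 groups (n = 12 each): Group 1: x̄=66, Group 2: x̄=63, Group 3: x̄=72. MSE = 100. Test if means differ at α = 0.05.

Grand mean = 67.0. SS_between = 504.0, MS_between = 252.0. F = 2.52, F_crit ≈ 3.285. Fail to reject H₀.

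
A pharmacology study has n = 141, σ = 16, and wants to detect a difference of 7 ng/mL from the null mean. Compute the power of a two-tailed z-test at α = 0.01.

SE = σ/√n = 16/√141 = 1.347. Non-centrality λ = d/SE = 7/1.347 = 5.195. Power ≈ Φ(λ - z_{α/2}) = Φ(5.195 - 2.576) = Φ(2.619) = 0.996.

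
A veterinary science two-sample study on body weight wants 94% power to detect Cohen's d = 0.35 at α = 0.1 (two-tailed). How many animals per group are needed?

z_{α/2} = 1.645, z_β = Φ⁻¹(0.94) = 1.555. For small effect (d = 0.35): n per group = 2(z_{α/2} + z_β)²/d² = 2(1.645 + 1.555)²/0.35² = 167.2 → 168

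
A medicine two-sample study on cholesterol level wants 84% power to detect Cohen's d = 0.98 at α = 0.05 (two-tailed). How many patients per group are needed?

z_{α/2} = 1.96, z_β = Φ⁻¹(0.84) = 0.994. For large effect (d = 0.98): n per group = 2(z_{α/2} + z_β)²/d² = 2(1.96 + 0.994)²/0.98² = 18.2 → 19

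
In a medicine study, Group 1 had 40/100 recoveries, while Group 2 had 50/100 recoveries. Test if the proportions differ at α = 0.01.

p̂₁ = 0.4, p̂₂ = 0.5, pooled p̂ = 0.45. z = -1.421. Critical: ±2.576. Fail to reject H₀.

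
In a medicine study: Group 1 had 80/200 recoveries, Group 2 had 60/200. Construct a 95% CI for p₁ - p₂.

p̂₁ = 0.4, p̂₂ = 0.3. Difference = 0.1. CI = (0.007, 0.193)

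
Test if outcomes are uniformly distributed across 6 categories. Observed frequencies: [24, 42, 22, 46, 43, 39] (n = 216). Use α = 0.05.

Expected = 36 each. χ² = Σ(O-E)²/E = 14.833. df = 5, critical value = 11.07. Reject H₀.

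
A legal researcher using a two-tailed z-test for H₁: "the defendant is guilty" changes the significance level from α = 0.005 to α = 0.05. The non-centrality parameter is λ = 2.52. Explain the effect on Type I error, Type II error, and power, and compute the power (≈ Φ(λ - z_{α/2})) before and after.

Increasing α from 0.005 to 0.05:
• Type I error rate increases (α is the Type I rate by definition).
• Critical value moves from z_{α/2} = 2.807 to 1.96, so power = Φ(λ - z_{α/2}) goes from Φ(2.52 - 2.807) = 0.387 to Φ(2.52 - 1.96) = 0.712.
• Type II error rate β = 1 - power therefore decreases (0.613 → 0.288).
Appropriate when false negatives are costly — here, acquitting a guilty person.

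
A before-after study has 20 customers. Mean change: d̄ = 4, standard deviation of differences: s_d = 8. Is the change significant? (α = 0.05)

t = d̄/(s_d/√n) = 4/(8/√20) = 2.236. df = 19, critical t = ±2.093. Reject H₀.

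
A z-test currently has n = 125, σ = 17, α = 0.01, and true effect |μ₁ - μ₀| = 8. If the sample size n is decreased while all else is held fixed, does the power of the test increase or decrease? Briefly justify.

Power decreases: a smaller n inflates the standard error σ/√n, pulling the sampling distribution under H₁ back toward the critical value.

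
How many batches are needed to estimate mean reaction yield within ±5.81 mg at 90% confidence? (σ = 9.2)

n = (z*σ/E)² = (1.645×9.2/5.81)² = 6.8 → n = 7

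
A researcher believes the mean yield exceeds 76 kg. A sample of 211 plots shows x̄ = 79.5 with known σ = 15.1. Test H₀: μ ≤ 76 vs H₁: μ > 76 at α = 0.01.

z = 3.367. Critical value: 2.33. Reject H₀.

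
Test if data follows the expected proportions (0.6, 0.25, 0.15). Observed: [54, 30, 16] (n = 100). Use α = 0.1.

Expected: [60.0, 25.0, 15.0]. χ² = 1.667. df = 2, critical = 4.605. Fail to reject H₀.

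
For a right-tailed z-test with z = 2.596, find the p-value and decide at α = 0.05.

p = P(Z > 2.596) = 1 - Φ(2.596) ≈ 0.0047. Since p < 0.05, reject H₀ (significant) at α = 0.05.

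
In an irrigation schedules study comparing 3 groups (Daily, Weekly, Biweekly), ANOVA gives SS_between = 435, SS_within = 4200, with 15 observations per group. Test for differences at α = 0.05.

df_between = 2, df_within = 42. F = MS_between/MS_within = 217.5/100.0 = 2.175. F_crit ≈ 3.22. Fail to reject H₀.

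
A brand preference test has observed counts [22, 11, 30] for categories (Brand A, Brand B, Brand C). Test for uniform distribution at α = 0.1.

Expected = 21 each. χ² = Σ(O-E)²/E = 8.667. df = 2, critical value = 4.605. Reject H₀.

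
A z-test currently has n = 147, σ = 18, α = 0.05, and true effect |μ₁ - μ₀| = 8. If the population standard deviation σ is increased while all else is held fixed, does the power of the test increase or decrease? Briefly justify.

Power decreases: a larger σ inflates the standard error σ/√n, pulling the sampling distribution under H₁ back toward the critical value.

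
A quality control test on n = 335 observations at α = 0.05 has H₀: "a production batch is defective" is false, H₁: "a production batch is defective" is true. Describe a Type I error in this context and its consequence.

Type I error: rejecting H₀ when it is true — concluding that a production batch is defective when in fact it is not. Consequence: scrapping a good batch — wasted material and cost for no reason.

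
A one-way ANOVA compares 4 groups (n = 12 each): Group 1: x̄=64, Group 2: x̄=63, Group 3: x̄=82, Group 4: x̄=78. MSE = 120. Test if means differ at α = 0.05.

Grand mean = 71.75. SS_between = 3369.0, MS_between = 1123.0. F = 9.358, F_crit ≈ 2.816. Reject H₀.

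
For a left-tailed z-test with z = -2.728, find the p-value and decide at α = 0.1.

p = P(Z < -2.728) = Φ(-2.728) ≈ 0.0032. Since p < 0.1, reject H₀ (significant) at α = 0.1.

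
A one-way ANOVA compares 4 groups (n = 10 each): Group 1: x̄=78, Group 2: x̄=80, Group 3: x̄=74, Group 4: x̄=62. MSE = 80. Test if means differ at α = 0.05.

Grand mean = 73.5. SS_between = 1950.0, MS_between = 650.0. F = 8.125, F_crit ≈ 2.866. Reject H₀.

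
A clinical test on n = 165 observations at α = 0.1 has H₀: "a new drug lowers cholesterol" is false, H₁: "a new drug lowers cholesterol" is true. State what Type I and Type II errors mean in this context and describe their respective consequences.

Type I (false positive): concluding that a new drug lowers cholesterol when it is not — approving an ineffective drug — patients take a useless medication and may skip effective alternatives. Type II (false negative): failing to conclude that a new drug lowers cholesterol when it is — shelving an effective drug — patients miss out on a treatment that would have helped. Which is costlier depends on domain priorities and is a judgement call rather than a statistical fact.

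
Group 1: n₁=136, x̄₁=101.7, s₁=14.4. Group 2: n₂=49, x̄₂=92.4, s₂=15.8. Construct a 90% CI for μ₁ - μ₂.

Difference = 9.3. SE = √(14.4²/136 + 15.8²/49) = 2.573. CI = (5.07, 13.53)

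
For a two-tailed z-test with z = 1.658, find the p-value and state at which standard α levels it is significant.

p = 2·P(Z > |1.658|) = 2·(1 - Φ(1.658)) ≈ 0.0973. Significant at α = 0.1.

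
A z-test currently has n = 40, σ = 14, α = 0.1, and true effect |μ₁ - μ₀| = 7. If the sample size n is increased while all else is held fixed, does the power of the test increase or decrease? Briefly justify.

Power increases: a larger n shrinks the standard error σ/√n, moving the sampling distribution under H₁ further from the critical value.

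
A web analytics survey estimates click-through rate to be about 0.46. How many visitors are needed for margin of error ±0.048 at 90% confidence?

n = z²p(1-p)/E² = 1.645²×0.46×0.54/0.048² = 291.7 → n = 292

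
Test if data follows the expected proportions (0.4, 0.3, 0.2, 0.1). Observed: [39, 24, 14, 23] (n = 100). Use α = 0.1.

Expected: [40.0, 30.0, 20.0, 10.0]. χ² = 19.925. df = 3, critical = 6.251. Reject H₀.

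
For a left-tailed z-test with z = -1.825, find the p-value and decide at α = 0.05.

p = P(Z < -1.825) = Φ(-1.825) ≈ 0.034. Since p < 0.05, reject H₀ (significant) at α = 0.05.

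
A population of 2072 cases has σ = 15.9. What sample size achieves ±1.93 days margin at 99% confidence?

Without FPC: n₀ = (2.576×15.9/1.93)² = 450.372. With FPC: n = n₀N/(n₀+N-1) = 370.1 → n = 371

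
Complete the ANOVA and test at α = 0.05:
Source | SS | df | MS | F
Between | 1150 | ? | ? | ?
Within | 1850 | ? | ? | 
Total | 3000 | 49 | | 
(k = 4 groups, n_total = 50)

df_between = 3, df_within = 46. MS_between = 383.33, MS_within = 40.22. F = 9.532, F_crit ≈ 2.807. Reject H₀.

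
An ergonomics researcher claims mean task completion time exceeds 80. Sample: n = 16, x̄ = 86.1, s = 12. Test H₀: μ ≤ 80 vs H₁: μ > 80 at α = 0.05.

t = (86.1 - 80)/(12/√16) = 2.033, df = 15. Critical t = 1.753. Reject H₀.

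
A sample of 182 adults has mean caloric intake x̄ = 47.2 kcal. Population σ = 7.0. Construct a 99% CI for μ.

CI = x̄ ± z*(σ/√n) = 47.2 ± 2.576(7.0/√182) = 47.2 ± 1.34 = (45.86, 48.54)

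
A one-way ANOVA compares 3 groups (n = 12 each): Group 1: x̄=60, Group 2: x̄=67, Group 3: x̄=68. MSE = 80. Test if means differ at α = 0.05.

Grand mean = 65.0. SS_between = 456.0, MS_between = 228.0. F = 2.85, F_crit ≈ 3.285. Fail to reject H₀.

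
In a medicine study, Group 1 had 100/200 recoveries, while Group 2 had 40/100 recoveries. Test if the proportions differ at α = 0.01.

p̂₁ = 0.5, p̂₂ = 0.4, pooled p̂ = 0.467. z = 1.637. Critical: ±2.576. Fail to reject H₀.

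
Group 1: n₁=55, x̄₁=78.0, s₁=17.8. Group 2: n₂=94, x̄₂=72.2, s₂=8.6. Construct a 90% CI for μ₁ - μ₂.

Difference = 5.8. SE = √(17.8²/55 + 8.6²/94) = 2.559. CI = (1.59, 10.01)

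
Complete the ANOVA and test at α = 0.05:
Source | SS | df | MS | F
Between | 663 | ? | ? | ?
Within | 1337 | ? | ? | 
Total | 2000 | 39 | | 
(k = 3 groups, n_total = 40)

df_between = 2, df_within = 37. MS_between = 331.5, MS_within = 36.14. F = 9.174, F_crit ≈ 3.252. Reject H₀.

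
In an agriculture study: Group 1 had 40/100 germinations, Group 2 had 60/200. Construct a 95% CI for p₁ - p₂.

p̂₁ = 0.4, p̂₂ = 0.3. Difference = 0.1. CI = (-0.015, 0.215)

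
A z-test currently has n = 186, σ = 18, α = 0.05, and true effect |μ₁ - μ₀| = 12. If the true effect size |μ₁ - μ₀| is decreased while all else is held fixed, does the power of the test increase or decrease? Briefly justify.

Power decreases: a smaller true effect decreases the non-centrality λ = |μ₁ - μ₀|/(σ/√n).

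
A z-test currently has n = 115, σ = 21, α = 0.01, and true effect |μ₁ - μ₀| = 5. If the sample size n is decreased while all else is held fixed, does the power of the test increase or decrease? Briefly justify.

Power decreases: a smaller n inflates the standard error σ/√n, pulling the sampling distribution under H₁ back toward the critical value.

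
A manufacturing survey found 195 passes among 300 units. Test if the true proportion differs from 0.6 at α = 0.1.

p̂ = 0.65, p₀ = 0.6. z = (p̂ - p₀)/√(p₀(1-p₀)/n) = 1.768. Critical: ±1.645. Reject H₀.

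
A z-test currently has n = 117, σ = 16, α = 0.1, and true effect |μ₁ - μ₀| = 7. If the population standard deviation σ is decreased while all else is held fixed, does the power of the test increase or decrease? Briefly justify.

Power increases: a smaller σ shrinks the standard error σ/√n, moving the sampling distribution under H₁ further from the critical value.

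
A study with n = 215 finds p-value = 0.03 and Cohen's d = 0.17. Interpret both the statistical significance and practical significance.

Statistically significant (p = 0.03 < 0.05). Cohen's d = 0.17 indicates a very small effect size. Both statistical and practical significance should be considered.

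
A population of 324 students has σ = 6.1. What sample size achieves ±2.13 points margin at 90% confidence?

Without FPC: n₀ = (1.645×6.1/2.13)² = 22.194. With FPC: n = n₀N/(n₀+N-1) = 20.8 → n = 21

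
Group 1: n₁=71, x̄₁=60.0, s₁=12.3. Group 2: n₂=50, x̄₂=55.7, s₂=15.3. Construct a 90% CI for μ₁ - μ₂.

Difference = 4.3. SE = √(12.3²/71 + 15.3²/50) = 2.61. CI = (0.01, 8.59)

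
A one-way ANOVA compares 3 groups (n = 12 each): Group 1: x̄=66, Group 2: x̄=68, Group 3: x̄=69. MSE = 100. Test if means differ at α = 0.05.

Grand mean = 67.67. SS_between = 56.0, MS_between = 28.0. F = 0.28, F_crit ≈ 3.285. Fail to reject H₀.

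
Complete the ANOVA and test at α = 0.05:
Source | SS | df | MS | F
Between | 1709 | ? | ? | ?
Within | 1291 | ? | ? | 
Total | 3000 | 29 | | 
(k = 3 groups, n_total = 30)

df_between = 2, df_within = 27. MS_between = 854.5, MS_within = 47.81. F = 17.871, F_crit ≈ 3.354. Reject H₀.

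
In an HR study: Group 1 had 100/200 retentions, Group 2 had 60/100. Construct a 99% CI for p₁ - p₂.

p̂₁ = 0.5, p̂₂ = 0.6. Difference = -0.1. CI = (-0.256, 0.056)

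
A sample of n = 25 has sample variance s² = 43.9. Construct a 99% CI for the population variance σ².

df = 24. χ²_{0.005} = 45.559, χ²_{0.995} = 9.886. CI for σ² = ((n-1)s²/χ²_{α/2}, (n-1)s²/χ²_{1-α/2}) = (24·43.9/45.559, 24·43.9/9.886) = (23.13, 106.57)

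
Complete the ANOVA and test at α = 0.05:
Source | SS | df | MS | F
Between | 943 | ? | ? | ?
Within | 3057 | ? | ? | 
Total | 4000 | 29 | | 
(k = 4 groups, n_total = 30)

df_between = 3, df_within = 26. MS_between = 314.33, MS_within = 117.58. F = 2.673, F_crit ≈ 2.975. Fail to reject H₀.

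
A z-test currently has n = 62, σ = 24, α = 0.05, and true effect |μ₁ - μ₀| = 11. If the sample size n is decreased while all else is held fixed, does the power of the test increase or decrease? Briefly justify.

Power decreases: a smaller n inflates the standard error σ/√n, pulling the sampling distribution under H₁ back toward the critical value.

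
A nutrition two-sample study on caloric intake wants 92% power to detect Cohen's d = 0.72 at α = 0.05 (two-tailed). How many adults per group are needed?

z_{α/2} = 1.96, z_β = Φ⁻¹(0.92) = 1.405. For medium effect (d = 0.72): n per group = 2(z_{α/2} + z_β)²/d² = 2(1.96 + 1.405)²/0.72² = 43.7 → 44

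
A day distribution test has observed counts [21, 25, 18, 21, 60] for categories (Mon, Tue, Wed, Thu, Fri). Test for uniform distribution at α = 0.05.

Expected = 29 each. χ² = Σ(O-E)²/E = 42.276. df = 4, critical value = 9.488. Reject H₀.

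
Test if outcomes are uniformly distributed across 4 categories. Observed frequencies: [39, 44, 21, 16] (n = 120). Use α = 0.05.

Expected = 30 each. χ² = Σ(O-E)²/E = 18.467. df = 3, critical value = 7.815. Reject H₀.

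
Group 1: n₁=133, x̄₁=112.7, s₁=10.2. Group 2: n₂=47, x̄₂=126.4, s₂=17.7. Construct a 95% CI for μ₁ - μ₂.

Difference = -13.7. SE = √(10.2²/133 + 17.7²/47) = 2.729. CI = (-19.05, -8.35)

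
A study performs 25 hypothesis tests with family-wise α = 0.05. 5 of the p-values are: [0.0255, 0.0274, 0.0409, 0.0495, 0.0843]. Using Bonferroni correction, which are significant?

Bonferroni α = 0.05/25 = 0.002. None of the given p-values are significant.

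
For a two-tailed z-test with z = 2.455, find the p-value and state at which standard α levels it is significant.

p = 2·P(Z > |2.455|) = 2·(1 - Φ(2.455)) ≈ 0.0141. Significant at α = 0.1; Significant at α = 0.05.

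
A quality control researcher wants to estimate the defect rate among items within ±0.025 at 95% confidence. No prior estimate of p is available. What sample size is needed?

Conservative approach: use p = 0.5 (maximizes p(1-p) = 0.25). n = z²(0.25)/E² = 1.96²×0.25/0.025² = 1536.6 → n = 1537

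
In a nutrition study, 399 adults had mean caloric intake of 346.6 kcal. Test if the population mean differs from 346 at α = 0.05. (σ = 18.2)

z = (x̄ - μ₀)/(σ/√n) = (346.6 - 346)/(18.2/√399) = 0.659. Critical value: ±1.96. Since |0.659| ≤ 1.96, Fail to reject H₀.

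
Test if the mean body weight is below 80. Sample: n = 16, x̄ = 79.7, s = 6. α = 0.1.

t = (79.7 - 80)/(6/√16) = -0.2, df = 15. Critical t = -1.341. Fail to reject H₀.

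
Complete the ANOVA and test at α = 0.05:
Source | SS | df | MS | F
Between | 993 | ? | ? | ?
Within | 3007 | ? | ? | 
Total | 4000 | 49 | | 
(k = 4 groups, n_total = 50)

df_between = 3, df_within = 46. MS_between = 331.0, MS_within = 65.37. F = 5.064, F_crit ≈ 2.807. Reject H₀.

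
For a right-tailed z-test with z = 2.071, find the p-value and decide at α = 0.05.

p = P(Z > 2.071) = 1 - Φ(2.071) ≈ 0.0192. Since p < 0.05, reject H₀ (significant) at α = 0.05.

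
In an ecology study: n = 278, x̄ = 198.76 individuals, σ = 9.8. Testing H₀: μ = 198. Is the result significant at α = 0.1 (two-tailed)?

z = (198.76 - 198)/(9.8/√278) = 1.293. Since |z| ≤ 1.645, not significant at α = 0.1.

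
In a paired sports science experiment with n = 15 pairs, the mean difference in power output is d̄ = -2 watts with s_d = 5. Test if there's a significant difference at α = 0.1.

t = d̄/(s_d/√n) = -2/(5/√15) = -1.549. df = 14, critical t = ±1.761. Fail to reject H₀.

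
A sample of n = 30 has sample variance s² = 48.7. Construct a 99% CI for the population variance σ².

df = 29. χ²_{0.005} = 52.336, χ²_{0.995} = 13.121. CI for σ² = ((n-1)s²/χ²_{α/2}, (n-1)s²/χ²_{1-α/2}) = (29·48.7/52.336, 29·48.7/13.121) = (26.99, 107.64)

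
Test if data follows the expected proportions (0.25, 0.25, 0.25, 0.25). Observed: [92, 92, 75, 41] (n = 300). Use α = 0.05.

Expected: [75.0, 75.0, 75.0, 75.0]. χ² = 23.12. df = 3, critical = 7.815. Reject H₀.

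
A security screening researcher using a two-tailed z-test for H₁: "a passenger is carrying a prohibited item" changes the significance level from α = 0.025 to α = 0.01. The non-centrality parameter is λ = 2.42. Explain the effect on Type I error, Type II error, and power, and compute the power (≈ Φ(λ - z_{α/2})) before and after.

Decreasing α from 0.025 to 0.01:
• Type I error rate decreases (α is the Type I rate by definition).
• Critical value moves from z_{α/2} = 2.241 to 2.576, so power = Φ(λ - z_{α/2}) goes from Φ(2.42 - 2.241) = 0.571 to Φ(2.42 - 2.576) = 0.438.
• Type II error rate β = 1 - power therefore increases (0.429 → 0.562).
Appropriate when false positives are costly — here, detaining an innocent passenger — delay and inconvenience.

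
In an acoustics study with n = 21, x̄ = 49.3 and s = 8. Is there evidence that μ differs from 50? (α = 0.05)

t = (x̄ - μ₀)/(s/√n) = (49.3 - 50)/(8/√21) = -0.401. df = 20, critical t = ±2.086. Fail to reject H₀.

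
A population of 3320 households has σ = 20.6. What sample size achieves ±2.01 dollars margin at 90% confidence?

Without FPC: n₀ = (1.645×20.6/2.01)² = 284.233. With FPC: n = n₀N/(n₀+N-1) = 261.9 → n = 262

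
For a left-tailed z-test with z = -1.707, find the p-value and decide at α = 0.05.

p = P(Z < -1.707) = Φ(-1.707) ≈ 0.0439. Since p < 0.05, reject H₀ (significant) at α = 0.05.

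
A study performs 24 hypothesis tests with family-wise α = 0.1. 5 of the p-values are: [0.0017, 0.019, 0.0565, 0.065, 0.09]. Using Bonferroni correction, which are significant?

Bonferroni α = 0.1/24 = 0.00417. Significant p-values: [0.0017]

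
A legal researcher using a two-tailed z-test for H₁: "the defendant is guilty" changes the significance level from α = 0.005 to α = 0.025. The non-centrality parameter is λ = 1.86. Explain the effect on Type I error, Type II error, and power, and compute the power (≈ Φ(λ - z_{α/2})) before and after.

Increasing α from 0.005 to 0.025:
• Type I error rate increases (α is the Type I rate by definition).
• Critical value moves from z_{α/2} = 2.807 to 2.241, so power = Φ(λ - z_{α/2}) goes from Φ(1.86 - 2.807) = 0.172 to Φ(1.86 - 2.241) = 0.352.
• Type II error rate β = 1 - power therefore decreases (0.828 → 0.648).
Appropriate when false negatives are costly — here, acquitting a guilty person.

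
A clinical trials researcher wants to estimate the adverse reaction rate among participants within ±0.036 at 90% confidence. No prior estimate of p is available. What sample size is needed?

Conservative approach: use p = 0.5 (maximizes p(1-p) = 0.25). n = z²(0.25)/E² = 1.645²×0.25/0.036² = 522.0 → n = 522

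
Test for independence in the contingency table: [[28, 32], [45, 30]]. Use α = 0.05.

χ² = 2.386. df = 1, critical = 3.841. Fail to reject H₀. No evidence of dependence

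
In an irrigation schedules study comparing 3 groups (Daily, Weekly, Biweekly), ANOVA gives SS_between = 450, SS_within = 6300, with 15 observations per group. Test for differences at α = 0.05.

df_between = 2, df_within = 42. F = MS_between/MS_within = 225.0/150.0 = 1.5. F_crit ≈ 3.22. Fail to reject H₀.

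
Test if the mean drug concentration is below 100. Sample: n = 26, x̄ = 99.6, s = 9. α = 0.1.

t = (99.6 - 100)/(9/√26) = -0.227, df = 25. Critical t = -1.316. Fail to reject H₀.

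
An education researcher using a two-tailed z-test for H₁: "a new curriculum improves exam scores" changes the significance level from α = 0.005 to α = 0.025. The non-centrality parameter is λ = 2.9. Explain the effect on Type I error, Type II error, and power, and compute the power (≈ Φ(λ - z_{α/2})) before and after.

Increasing α from 0.005 to 0.025:
• Type I error rate increases (α is the Type I rate by definition).
• Critical value moves from z_{α/2} = 2.807 to 2.241, so power = Φ(λ - z_{α/2}) goes from Φ(2.9 - 2.807) = 0.537 to Φ(2.9 - 2.241) = 0.745.
• Type II error rate β = 1 - power therefore decreases (0.463 → 0.255).
Appropriate when false negatives are costly — here, keeping the old curriculum when the new one would have helped students.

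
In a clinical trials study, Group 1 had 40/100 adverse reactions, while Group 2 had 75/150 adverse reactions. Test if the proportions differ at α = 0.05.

p̂₁ = 0.4, p̂₂ = 0.5, pooled p̂ = 0.46. z = -1.554. Critical: ±1.96. Fail to reject H₀.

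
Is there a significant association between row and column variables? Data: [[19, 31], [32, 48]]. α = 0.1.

χ² = 0.052. df = 1, critical = 2.706. Fail to reject H₀. No evidence of dependence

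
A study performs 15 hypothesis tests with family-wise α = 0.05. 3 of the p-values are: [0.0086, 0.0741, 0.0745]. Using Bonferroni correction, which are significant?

Bonferroni α = 0.05/15 = 0.00333. None of the given p-values are significant.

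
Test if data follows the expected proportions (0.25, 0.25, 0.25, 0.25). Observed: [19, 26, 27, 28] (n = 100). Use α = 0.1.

Expected: [25.0, 25.0, 25.0, 25.0]. χ² = 2.0. df = 3, critical = 6.251. Fail to reject H₀.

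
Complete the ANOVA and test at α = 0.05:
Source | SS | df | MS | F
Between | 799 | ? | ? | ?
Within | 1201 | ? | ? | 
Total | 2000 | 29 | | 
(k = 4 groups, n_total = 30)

df_between = 3, df_within = 26. MS_between = 266.33, MS_within = 46.19. F = 5.766, F_crit ≈ 2.975. Reject H₀.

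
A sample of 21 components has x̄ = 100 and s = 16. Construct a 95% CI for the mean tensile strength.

CI = x̄ ± t*(s/√n) = 100 ± 2.086(16/√21) = (92.72, 107.28)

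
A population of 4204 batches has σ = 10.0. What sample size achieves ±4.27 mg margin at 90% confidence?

Without FPC: n₀ = (1.645×10.0/4.27)² = 14.841. With FPC: n = n₀N/(n₀+N-1) = 14.8 → n = 15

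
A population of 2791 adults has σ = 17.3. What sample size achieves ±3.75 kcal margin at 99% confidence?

Without FPC: n₀ = (2.576×17.3/3.75)² = 141.228. With FPC: n = n₀N/(n₀+N-1) = 134.5 → n = 135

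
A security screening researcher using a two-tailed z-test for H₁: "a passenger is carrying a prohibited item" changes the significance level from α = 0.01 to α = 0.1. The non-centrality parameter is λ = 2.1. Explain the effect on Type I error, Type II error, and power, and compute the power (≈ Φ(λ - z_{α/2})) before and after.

Increasing α from 0.01 to 0.1:
• Type I error rate increases (α is the Type I rate by definition).
• Critical value moves from z_{α/2} = 2.576 to 1.645, so power = Φ(λ - z_{α/2}) goes from Φ(2.1 - 2.576) = 0.317 to Φ(2.1 - 1.645) = 0.675.
• Type II error rate β = 1 - power therefore decreases (0.683 → 0.325).
Appropriate when false negatives are costly — here, letting a prohibited item through — security breach.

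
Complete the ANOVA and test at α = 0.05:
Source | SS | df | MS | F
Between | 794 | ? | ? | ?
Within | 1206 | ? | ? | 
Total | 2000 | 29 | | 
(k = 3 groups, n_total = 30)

df_between = 2, df_within = 27. MS_between = 397.0, MS_within = 44.67. F = 8.888, F_crit ≈ 3.354. Reject H₀.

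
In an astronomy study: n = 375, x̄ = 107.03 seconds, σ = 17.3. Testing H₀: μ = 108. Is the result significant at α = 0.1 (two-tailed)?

z = (107.03 - 108)/(17.3/√375) = -1.086. Since |z| ≤ 1.645, not significant at α = 0.1.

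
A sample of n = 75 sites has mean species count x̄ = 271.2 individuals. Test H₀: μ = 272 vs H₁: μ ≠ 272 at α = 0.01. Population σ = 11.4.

z = (x̄ - μ₀)/(σ/√n) = (271.2 - 272)/(11.4/√75) = -0.608. Critical value: ±2.576. Since |-0.608| ≤ 2.576, Fail to reject H₀.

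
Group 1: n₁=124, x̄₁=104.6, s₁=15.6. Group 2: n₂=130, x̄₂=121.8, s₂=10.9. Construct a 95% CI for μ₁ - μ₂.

Difference = -17.2. SE = √(15.6²/124 + 10.9²/130) = 1.696. CI = (-20.52, -13.88)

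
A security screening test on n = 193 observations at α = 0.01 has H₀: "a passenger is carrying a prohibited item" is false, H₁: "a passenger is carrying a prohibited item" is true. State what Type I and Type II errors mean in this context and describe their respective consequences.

Type I (false positive): concluding that a passenger is carrying a prohibited item when it is not — detaining an innocent passenger — delay and inconvenience. Type II (false negative): failing to conclude that a passenger is carrying a prohibited item when it is — letting a prohibited item through — security breach. Which is costlier depends on domain priorities and is a judgement call rather than a statistical fact.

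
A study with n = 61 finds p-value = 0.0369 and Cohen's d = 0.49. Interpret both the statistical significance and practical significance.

Statistically significant (p = 0.0369 < 0.05). Cohen's d = 0.49 indicates a small effect size. Both statistical and practical significance should be considered.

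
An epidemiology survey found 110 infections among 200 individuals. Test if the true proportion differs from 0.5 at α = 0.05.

p̂ = 0.55, p₀ = 0.5. z = (p̂ - p₀)/√(p₀(1-p₀)/n) = 1.414. Critical: ±1.96. Fail to reject H₀.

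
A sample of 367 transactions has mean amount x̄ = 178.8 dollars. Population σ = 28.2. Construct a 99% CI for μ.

CI = x̄ ± z*(σ/√n) = 178.8 ± 2.576(28.2/√367) = 178.8 ± 3.79 = (175.01, 182.59)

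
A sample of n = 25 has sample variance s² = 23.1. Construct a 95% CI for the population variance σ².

df = 24. χ²_{0.025} = 39.364, χ²_{0.975} = 12.401. CI for σ² = ((n-1)s²/χ²_{α/2}, (n-1)s²/χ²_{1-α/2}) = (24·23.1/39.364, 24·23.1/12.401) = (14.08, 44.71)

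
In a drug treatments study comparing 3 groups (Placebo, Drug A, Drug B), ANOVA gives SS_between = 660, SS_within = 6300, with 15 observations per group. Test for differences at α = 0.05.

df_between = 2, df_within = 42. F = MS_between/MS_within = 330.0/150.0 = 2.2. F_crit ≈ 3.22. Fail to reject H₀.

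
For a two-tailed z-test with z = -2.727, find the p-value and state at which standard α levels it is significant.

p = 2·P(Z > |-2.727|) = 2·(1 - Φ(2.727)) ≈ 0.0064. Significant at α = 0.1; Significant at α = 0.05; Significant at α = 0.01.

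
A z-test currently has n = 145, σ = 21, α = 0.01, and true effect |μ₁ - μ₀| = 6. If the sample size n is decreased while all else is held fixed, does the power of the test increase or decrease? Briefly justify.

Power decreases: a smaller n inflates the standard error σ/√n, pulling the sampling distribution under H₁ back toward the critical value.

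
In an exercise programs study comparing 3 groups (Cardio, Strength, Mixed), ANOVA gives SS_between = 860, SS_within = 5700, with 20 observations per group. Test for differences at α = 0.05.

df_between = 2, df_within = 57. F = MS_between/MS_within = 430.0/100.0 = 4.3. F_crit ≈ 3.159. Reject H₀. At least one mean differs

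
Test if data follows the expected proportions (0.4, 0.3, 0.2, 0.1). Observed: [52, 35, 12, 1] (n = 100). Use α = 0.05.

Expected: [40.0, 30.0, 20.0, 10.0]. χ² = 15.733. df = 3, critical = 7.815. Reject H₀.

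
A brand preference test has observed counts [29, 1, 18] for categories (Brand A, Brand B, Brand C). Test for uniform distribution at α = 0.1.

Expected = 16 each. χ² = Σ(O-E)²/E = 24.875. df = 2, critical value = 4.605. Reject H₀.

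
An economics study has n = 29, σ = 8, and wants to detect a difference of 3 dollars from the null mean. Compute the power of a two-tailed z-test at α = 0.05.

SE = σ/√n = 8/√29 = 1.486. Non-centrality λ = d/SE = 3/1.486 = 2.019. Power ≈ Φ(λ - z_{α/2}) = Φ(2.019 - 1.96) = Φ(0.059) = 0.524.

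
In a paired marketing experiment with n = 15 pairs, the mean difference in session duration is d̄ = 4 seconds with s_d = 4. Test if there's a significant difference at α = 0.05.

t = d̄/(s_d/√n) = 4/(4/√15) = 3.873. df = 14, critical t = ±2.145. Reject H₀.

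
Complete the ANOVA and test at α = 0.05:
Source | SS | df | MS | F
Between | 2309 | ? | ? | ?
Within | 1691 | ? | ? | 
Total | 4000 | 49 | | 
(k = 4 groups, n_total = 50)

df_between = 3, df_within = 46. MS_between = 769.67, MS_within = 36.76. F = 20.937, F_crit ≈ 2.807. Reject H₀.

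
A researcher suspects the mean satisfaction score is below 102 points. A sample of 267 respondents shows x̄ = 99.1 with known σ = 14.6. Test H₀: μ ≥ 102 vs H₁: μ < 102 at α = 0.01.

z = -3.246. Critical value: -2.33. Reject H₀.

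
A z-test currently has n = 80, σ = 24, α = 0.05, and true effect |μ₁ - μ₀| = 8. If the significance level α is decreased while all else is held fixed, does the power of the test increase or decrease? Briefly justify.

Power decreases: a smaller α raises the critical value, so less of the H₁ sampling distribution falls in the rejection region.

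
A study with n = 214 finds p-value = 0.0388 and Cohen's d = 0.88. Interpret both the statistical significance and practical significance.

Statistically significant (p = 0.0388 < 0.05). Cohen's d = 0.88 indicates a large effect size. Both statistical and practical significance should be considered.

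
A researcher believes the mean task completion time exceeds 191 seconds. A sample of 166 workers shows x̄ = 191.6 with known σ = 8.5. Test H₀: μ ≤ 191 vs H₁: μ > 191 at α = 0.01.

z = 0.909. Critical value: 2.33. Fail to reject H₀.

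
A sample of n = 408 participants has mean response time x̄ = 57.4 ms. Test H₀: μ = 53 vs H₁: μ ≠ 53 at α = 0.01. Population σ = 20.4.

z = (x̄ - μ₀)/(σ/√n) = (57.4 - 53)/(20.4/√408) = 4.357. Critical value: ±2.576. Since |4.357| > 2.576, Reject H₀.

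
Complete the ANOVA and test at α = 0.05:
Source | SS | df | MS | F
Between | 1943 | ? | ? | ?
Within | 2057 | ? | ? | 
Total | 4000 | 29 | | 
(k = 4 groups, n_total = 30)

df_between = 3, df_within = 26. MS_between = 647.67, MS_within = 79.12. F = 8.186, F_crit ≈ 2.975. Reject H₀.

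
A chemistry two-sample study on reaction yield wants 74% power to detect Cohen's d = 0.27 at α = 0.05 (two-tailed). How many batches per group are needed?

z_{α/2} = 1.96, z_β = Φ⁻¹(0.74) = 0.643. For small effect (d = 0.27): n per group = 2(z_{α/2} + z_β)²/d² = 2(1.96 + 0.643)²/0.27² = 185.9 → 186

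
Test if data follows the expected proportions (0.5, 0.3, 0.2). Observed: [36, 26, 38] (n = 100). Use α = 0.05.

Expected: [50.0, 30.0, 20.0]. χ² = 20.653. df = 2, critical = 5.991. Reject H₀.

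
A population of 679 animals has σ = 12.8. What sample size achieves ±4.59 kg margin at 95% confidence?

Without FPC: n₀ = (1.96×12.8/4.59)² = 29.875. With FPC: n = n₀N/(n₀+N-1) = 28.7 → n = 29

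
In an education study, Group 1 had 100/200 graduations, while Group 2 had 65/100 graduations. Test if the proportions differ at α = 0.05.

p̂₁ = 0.5, p̂₂ = 0.65, pooled p̂ = 0.55. z = -2.462. Critical: ±1.96. Reject H₀.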